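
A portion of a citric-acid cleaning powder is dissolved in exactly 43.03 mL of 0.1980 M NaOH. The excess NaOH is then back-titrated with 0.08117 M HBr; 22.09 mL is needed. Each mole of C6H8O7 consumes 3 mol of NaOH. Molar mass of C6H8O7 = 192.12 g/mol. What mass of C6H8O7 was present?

0.431 g

Total n(NaOH) added = 0.1980 x 0.04303 = 0.008520 mol.
n(HBr) used = 0.08117 x 0.02209 = 0.001793 mol, which equals the excess n(NaOH).
So n(NaOH) consumed by the sample = 0.008520 - 0.001793 = 0.006727 mol.
n(C6H8O7) = 0.006727 / 3 = 0.002242 mol.
mass = 0.002242 mol x 192.12 g/mol = 0.431 g.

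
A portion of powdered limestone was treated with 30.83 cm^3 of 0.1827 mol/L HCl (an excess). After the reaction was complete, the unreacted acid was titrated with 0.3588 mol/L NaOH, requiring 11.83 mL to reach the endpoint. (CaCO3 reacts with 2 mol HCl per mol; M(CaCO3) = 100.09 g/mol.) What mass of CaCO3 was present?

Total n(HCl) added = 0.1827 x 0.03083 = 0.005633 mol.
n(NaOH) used = 0.3588 x 0.01183 = 0.004245 mol, which equals the excess n(HCl).
So n(HCl) consumed by the sample = 0.005633 - 0.004245 = 0.001388 mol.
n(CaCO3) = 0.001388 / 2 = 0.0006940 mol.
mass = 0.0006940 mol x 100.09 g/mol = 0.0695 g.

0.0695 g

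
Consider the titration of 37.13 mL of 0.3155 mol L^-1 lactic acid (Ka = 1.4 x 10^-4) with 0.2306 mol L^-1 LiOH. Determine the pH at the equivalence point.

8.49

n(HC3H5O3) = 0.3155 x 0.03713 = 0.01171 mol; V(LiOH) at equivalence = 0.01171/0.2306 = 0.05080 L.
At equivalence all the acid is converted to C3H5O3-; total volume = 0.03713 + 0.05080 = 0.08793 L, so [C3H5O3-] = 0.01171/0.08793 = 0.1332 M.
Kb = Kw/Ka = 1.0e-14 / 1.4 x 10^-4 = 7.14e-11.
[OH^-] = sqrt(Kb x [C3H5O3-]) = sqrt(7.14e-11 x 0.1332) = 3.08e-6 M.
pOH = 5.51, so pH = 14.00 - 5.51 = 8.49.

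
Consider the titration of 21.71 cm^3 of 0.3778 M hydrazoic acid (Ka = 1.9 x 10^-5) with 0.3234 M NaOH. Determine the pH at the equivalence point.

8.98

n(HN3) = 0.3778 x 0.02171 = 0.008202 mol; V(NaOH) at equivalence = 0.008202/0.3234 = 0.02536 L.
At equivalence all the acid is converted to N3-; total volume = 0.02171 + 0.02536 = 0.04707 L, so [N3-] = 0.008202/0.04707 = 0.1742 M.
Kb = Kw/Ka = 1.0e-14 / 1.9 x 10^-5 = 5.26e-10.
[OH^-] = sqrt(Kb x [N3-]) = sqrt(5.26e-10 x 0.1742) = 9.58e-6 M.
pOH = 5.02, so pH = 14.00 - 5.02 = 8.98.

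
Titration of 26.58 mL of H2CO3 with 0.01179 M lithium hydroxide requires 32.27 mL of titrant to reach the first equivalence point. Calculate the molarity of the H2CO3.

n(LiOH) = 0.01179 x 0.03227 = 0.0003805 mol.
At the first equivalence point, 1 mol OH^- react per mol H2CO3, so n(H2CO3) = 0.0003805 / 1 = 0.0003805 mol.
[H2CO3] = 0.0003805 / 0.02658 L = 0.0143 M.

0.0143 M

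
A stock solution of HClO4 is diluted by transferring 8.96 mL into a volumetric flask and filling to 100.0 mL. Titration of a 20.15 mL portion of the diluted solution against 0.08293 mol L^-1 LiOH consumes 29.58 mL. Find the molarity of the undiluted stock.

n(LiOH) = 0.08293 x 0.02958 = 0.002453 mol.
n(HClO4) in the aliquot = 0.002453 mol.
[diluted HClO4] = 0.002453 / 0.02015 = 0.1217 M.
Dilution factor = 100.0/8.960 = 11.16, so [stock] = 0.1217 x 11.16 = 1.36 M.

1.36 M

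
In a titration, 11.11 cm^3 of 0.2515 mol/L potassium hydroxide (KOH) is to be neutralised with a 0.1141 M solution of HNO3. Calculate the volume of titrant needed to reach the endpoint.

n(KOH) = 0.2515 mol/L x 0.01111 L = 0.002794 mol.
At equivalence n(HNO3) = n(KOH) = 0.002794 mol.
V(HNO3) = 0.002794 / 0.1141 = 0.02449 L = 24.5 mL.

24.5 mL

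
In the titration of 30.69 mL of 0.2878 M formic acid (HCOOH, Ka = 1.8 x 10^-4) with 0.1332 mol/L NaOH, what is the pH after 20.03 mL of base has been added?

Initial n(HCOOH) = 0.2878 x 0.03069 = 0.008833 mol.
n(NaOH) added = 0.1332 x 0.02003 = 0.002668 mol, converting that many moles of HCOOH to HCOO-.
Remaining n(HCOOH) = 0.006165 mol; n(HCOO-) = 0.002668 mol.
By Henderson-Hasselbalch, pH = pKa + log([A^-]/[HA]) = 3.74 + log(0.002668/0.006165) = 3.74 + (-0.36) = 3.38.

3.38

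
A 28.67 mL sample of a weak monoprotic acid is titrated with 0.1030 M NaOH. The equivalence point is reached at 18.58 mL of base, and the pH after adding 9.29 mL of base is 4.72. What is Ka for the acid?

9.29 mL is half of the equivalence volume, so this is the half-equivalence point where [HA] = [A^-].
At half-equivalence pH = pKa, so pKa = 4.72.
Ka = 10^(-4.72) = 1.9 x 10^-5.

1.9 x 10^-5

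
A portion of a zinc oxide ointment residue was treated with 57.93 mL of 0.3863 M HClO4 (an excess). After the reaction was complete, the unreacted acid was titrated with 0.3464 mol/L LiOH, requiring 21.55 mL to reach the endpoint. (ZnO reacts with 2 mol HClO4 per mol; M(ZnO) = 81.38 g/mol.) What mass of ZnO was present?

Total n(HClO4) added = 0.3863 x 0.05793 = 0.02238 mol.
n(LiOH) used = 0.3464 x 0.02155 = 0.007465 mol, which equals the excess n(HClO4).
So n(HClO4) consumed by the sample = 0.02238 - 0.007465 = 0.01491 mol.
n(ZnO) = 0.01491 / 2 = 0.007457 mol.
mass = 0.007457 mol x 81.38 g/mol = 0.607 g.

0.607 g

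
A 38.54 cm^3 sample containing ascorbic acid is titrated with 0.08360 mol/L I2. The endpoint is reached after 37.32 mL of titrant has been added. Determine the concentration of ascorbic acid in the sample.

n(I2) = 0.08360 x 0.03732 = 0.003120 mol.
From the balanced equation, 1 mol I2 reacts with 1 mol ascorbic acid, so n(ascorbic acid) = 0.003120 x 1/1 = 0.003120 mol.
[ascorbic acid] = 0.003120 / 0.03854 L = 0.0810 M.

0.0810 M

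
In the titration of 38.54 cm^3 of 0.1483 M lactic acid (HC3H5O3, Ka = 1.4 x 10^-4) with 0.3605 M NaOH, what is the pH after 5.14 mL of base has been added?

3.53

Initial n(HC3H5O3) = 0.1483 x 0.03854 = 0.005715 mol.
n(NaOH) added = 0.3605 x 0.005140 = 0.001853 mol, converting that many moles of HC3H5O3 to C3H5O3-.
Remaining n(HC3H5O3) = 0.003863 mol; n(C3H5O3-) = 0.001853 mol.
By Henderson-Hasselbalch, pH = pKa + log([A^-]/[HA]) = 3.85 + log(0.001853/0.003863) = 3.85 + (-0.32) = 3.53.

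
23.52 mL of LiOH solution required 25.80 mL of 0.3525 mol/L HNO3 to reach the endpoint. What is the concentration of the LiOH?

n(HNO3) delivered = 0.3525 x 0.02580 = 0.009095 mol.
For a 1:1 reaction, n(LiOH) = 0.009095 mol.
[LiOH] = 0.009095 mol / 0.02352 L = 0.387 M.

0.387 M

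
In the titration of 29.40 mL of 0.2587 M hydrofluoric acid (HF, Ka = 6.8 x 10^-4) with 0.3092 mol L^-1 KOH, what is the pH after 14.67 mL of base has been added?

3.34

Initial n(HF) = 0.2587 x 0.02940 = 0.007606 mol.
n(KOH) added = 0.3092 x 0.01467 = 0.004536 mol, converting that many moles of HF to F-.
Remaining n(HF) = 0.003070 mol; n(F-) = 0.004536 mol.
By Henderson-Hasselbalch, pH = pKa + log([A^-]/[HA]) = 3.17 + log(0.004536/0.003070) = 3.17 + (+0.17) = 3.34.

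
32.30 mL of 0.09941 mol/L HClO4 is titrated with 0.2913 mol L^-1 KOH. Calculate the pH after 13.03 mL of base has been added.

12.11

n(acid) = 0.09941 x 0.03230 = 0.003211 mol; n(KOH) added = 0.2913 x 0.01303 = 0.003796 mol.
Base is in excess by 0.003796 - 0.003211 = 0.0005847 mol in a total volume of 0.04533 L.
[OH^-] = 0.0005847/0.04533 = 0.01290 M, so pOH = 1.89 and pH = 14.00 - 1.89 = 12.11.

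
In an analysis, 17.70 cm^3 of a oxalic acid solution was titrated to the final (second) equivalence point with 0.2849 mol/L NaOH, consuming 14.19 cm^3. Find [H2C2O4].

0.114 M

n(NaOH) = 0.2849 x 0.01419 = 0.004043 mol.
At the final (second) equivalence point, 2 mol OH^- react per mol H2C2O4, so n(H2C2O4) = 0.004043 / 2 = 0.002021 mol.
[H2C2O4] = 0.002021 / 0.01770 L = 0.114 M.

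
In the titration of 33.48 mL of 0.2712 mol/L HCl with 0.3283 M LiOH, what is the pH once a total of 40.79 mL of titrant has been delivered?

12.76

n(acid) = 0.2712 x 0.03348 = 0.009080 mol; n(LiOH) added = 0.3283 x 0.04079 = 0.01339 mol.
Base is in excess by 0.01339 - 0.009080 = 0.004312 mol in a total volume of 0.07427 L.
[OH^-] = 0.004312/0.07427 = 0.05805 M, so pOH = 1.24 and pH = 14.00 - 1.24 = 12.76.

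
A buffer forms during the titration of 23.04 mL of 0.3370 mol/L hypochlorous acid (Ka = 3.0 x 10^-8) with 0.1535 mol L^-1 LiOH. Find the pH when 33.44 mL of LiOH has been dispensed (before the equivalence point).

Initial n(HClO) = 0.3370 x 0.02304 = 0.007764 mol.
n(LiOH) added = 0.1535 x 0.03344 = 0.005133 mol, converting that many moles of HClO to ClO-.
Remaining n(HClO) = 0.002631 mol; n(ClO-) = 0.005133 mol.
By Henderson-Hasselbalch, pH = pKa + log([A^-]/[HA]) = 7.52 + log(0.005133/0.002631) = 7.52 + (+0.29) = 7.81.

7.81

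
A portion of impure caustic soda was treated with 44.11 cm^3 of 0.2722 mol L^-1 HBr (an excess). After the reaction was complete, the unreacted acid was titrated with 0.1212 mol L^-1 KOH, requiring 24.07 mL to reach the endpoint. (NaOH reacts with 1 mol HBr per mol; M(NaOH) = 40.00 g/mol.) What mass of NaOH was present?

Total n(HBr) added = 0.2722 x 0.04411 = 0.01201 mol.
n(KOH) used = 0.1212 x 0.02407 = 0.002917 mol, which equals the excess n(HBr).
So n(HBr) consumed by the sample = 0.01201 - 0.002917 = 0.009089 mol.
n(NaOH) = 0.009089 / 1 = 0.009089 mol.
mass = 0.009089 mol x 40.00 g/mol = 0.364 g.

0.364 g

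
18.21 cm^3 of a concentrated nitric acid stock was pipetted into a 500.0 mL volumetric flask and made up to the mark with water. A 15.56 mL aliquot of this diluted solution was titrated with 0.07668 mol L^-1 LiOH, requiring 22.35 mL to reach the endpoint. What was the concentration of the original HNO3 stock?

3.02 M

n(LiOH) = 0.07668 x 0.02235 = 0.001714 mol.
n(HNO3) in the aliquot = 0.001714 mol.
[diluted HNO3] = 0.001714 / 0.01556 = 0.1101 M.
Dilution factor = 500.0/18.21 = 27.46, so [stock] = 0.1101 x 27.46 = 3.02 M.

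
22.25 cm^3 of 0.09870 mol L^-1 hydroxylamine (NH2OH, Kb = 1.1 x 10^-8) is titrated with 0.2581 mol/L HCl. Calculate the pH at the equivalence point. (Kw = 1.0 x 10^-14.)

n(NH2OH) = 0.09870 x 0.02225 = 0.002196 mol; V(HCl) at equivalence = 0.002196/0.2581 = 0.008509 L.
At equivalence the base is fully converted to NH3OH+; total volume = 0.03076 L, so [NH3OH+] = 0.002196/0.03076 = 0.07140 M.
Ka(NH3OH+) = Kw/Kb = 1.0e-14 / 1.1 x 10^-8 = 9.09e-7.
[H^+] = sqrt(Ka x [NH3OH+]) = sqrt(9.09e-7 x 0.07140) = 0.000255 M.
pH = -log(0.000255) = 3.59.

3.59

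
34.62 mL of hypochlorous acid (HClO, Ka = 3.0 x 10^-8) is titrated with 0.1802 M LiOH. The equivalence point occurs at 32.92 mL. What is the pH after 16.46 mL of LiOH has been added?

16.46 mL is exactly half the equivalence volume (32.92/2), i.e. the half-equivalence point.
There, n(HA) = n(A^-), so pH = pKa = -log(3.0 x 10^-8) = 7.52.

7.52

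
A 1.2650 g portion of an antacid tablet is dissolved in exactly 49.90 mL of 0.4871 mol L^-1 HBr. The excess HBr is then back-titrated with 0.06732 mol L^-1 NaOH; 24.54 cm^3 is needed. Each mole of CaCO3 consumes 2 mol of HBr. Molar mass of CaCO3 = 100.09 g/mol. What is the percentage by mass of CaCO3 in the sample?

89.6%

Total n(HBr) added = 0.4871 x 0.04990 = 0.02431 mol.
n(NaOH) used = 0.06732 x 0.02454 = 0.001652 mol, which equals the excess n(HBr).
So n(HBr) consumed by the sample = 0.02431 - 0.001652 = 0.02265 mol.
n(CaCO3) = 0.02265 / 2 = 0.01133 mol.
mass CaCO3 = 0.01133 x 100.09 = 1.134 g, so %CaCO3 = 1.134/1.2650 x 100 = 89.6%.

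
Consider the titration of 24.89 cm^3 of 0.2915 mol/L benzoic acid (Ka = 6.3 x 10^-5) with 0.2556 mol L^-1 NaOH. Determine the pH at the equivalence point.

8.67

n(C6H5COOH) = 0.2915 x 0.02489 = 0.007255 mol; V(NaOH) at equivalence = 0.007255/0.2556 = 0.02839 L.
At equivalence all the acid is converted to C6H5COO-; total volume = 0.02489 + 0.02839 = 0.05328 L, so [C6H5COO-] = 0.007255/0.05328 = 0.1362 M.
Kb = Kw/Ka = 1.0e-14 / 6.3 x 10^-5 = 1.59e-10.
[OH^-] = sqrt(Kb x [C6H5COO-]) = sqrt(1.59e-10 x 0.1362) = 4.65e-6 M.
pOH = 5.33, so pH = 14.00 - 5.33 = 8.67.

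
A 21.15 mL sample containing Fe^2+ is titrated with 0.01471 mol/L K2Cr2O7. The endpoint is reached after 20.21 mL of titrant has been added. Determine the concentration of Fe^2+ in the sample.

0.0843 M

n(K2Cr2O7) = 0.01471 x 0.02021 = 0.0002973 mol.
From the balanced equation, 1 mol K2Cr2O7 reacts with 6 mol Fe^2+, so n(Fe^2+) = 0.0002973 x 6/1 = 0.001784 mol.
[Fe^2+] = 0.001784 / 0.02115 L = 0.0843 M.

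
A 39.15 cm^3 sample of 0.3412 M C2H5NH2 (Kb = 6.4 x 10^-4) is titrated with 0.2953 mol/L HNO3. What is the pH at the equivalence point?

n(C2H5NH2) = 0.3412 x 0.03915 = 0.01336 mol; V(HNO3) at equivalence = 0.01336/0.2953 = 0.04524 L.
At equivalence the base is fully converted to C2H5NH3+; total volume = 0.08439 L, so [C2H5NH3+] = 0.01336/0.08439 = 0.1583 M.
Ka(C2H5NH3+) = Kw/Kb = 1.0e-14 / 6.4 x 10^-4 = 1.56e-11.
[H^+] = sqrt(Ka x [C2H5NH3+]) = sqrt(1.56e-11 x 0.1583) = 1.57e-6 M.
pH = -log(1.57e-6) = 5.80.

5.80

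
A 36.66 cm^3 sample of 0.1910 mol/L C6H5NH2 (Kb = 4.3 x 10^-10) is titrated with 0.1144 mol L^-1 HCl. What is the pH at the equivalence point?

n(C6H5NH2) = 0.1910 x 0.03666 = 0.007002 mol; V(HCl) at equivalence = 0.007002/0.1144 = 0.06121 L.
At equivalence the base is fully converted to C6H5NH3+; total volume = 0.09787 L, so [C6H5NH3+] = 0.007002/0.09787 = 0.07155 M.
Ka(C6H5NH3+) = Kw/Kb = 1.0e-14 / 4.3 x 10^-10 = 2.33e-5.
[H^+] = sqrt(Ka x [C6H5NH3+]) = sqrt(2.33e-5 x 0.07155) = 0.00129 M.
pH = -log(0.00129) = 2.89.

2.89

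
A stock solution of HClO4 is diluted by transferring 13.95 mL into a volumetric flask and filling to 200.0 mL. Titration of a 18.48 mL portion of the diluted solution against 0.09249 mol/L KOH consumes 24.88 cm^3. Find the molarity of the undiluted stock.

n(KOH) = 0.09249 x 0.02488 = 0.002301 mol.
n(HClO4) in the aliquot = 0.002301 mol.
[diluted HClO4] = 0.002301 / 0.01848 = 0.1245 M.
Dilution factor = 200.0/13.95 = 14.34, so [stock] = 0.1245 x 14.34 = 1.79 M.

1.79 M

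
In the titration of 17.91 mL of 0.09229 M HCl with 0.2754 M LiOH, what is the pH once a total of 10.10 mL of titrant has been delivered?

n(acid) = 0.09229 x 0.01791 = 0.001653 mol; n(LiOH) added = 0.2754 x 0.01010 = 0.002782 mol.
Base is in excess by 0.002782 - 0.001653 = 0.001129 mol in a total volume of 0.02801 L.
[OH^-] = 0.001129/0.02801 = 0.04029 M, so pOH = 1.39 and pH = 14.00 - 1.39 = 12.61.

12.61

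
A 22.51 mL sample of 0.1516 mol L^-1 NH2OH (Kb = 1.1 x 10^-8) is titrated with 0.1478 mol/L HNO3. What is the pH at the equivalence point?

3.58

n(NH2OH) = 0.1516 x 0.02251 = 0.003413 mol; V(HNO3) at equivalence = 0.003413/0.1478 = 0.02309 L.
At equivalence the base is fully converted to NH3OH+; total volume = 0.04560 L, so [NH3OH+] = 0.003413/0.04560 = 0.07484 M.
Ka(NH3OH+) = Kw/Kb = 1.0e-14 / 1.1 x 10^-8 = 9.09e-7.
[H^+] = sqrt(Ka x [NH3OH+]) = sqrt(9.09e-7 x 0.07484) = 0.000261 M.
pH = -log(0.000261) = 3.58.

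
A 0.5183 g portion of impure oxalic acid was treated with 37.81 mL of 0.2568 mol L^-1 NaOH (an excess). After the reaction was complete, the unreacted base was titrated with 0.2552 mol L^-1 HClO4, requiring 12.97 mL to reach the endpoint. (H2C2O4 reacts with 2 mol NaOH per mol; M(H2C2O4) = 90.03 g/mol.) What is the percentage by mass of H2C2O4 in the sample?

55.6%

Total n(NaOH) added = 0.2568 x 0.03781 = 0.009710 mol.
n(HClO4) used = 0.2552 x 0.01297 = 0.003310 mol, which equals the excess n(NaOH).
So n(NaOH) consumed by the sample = 0.009710 - 0.003310 = 0.006400 mol.
n(H2C2O4) = 0.006400 / 2 = 0.003200 mol.
mass H2C2O4 = 0.003200 x 90.03 = 0.2881 g, so %H2C2O4 = 0.2881/0.5183 x 100 = 55.6%.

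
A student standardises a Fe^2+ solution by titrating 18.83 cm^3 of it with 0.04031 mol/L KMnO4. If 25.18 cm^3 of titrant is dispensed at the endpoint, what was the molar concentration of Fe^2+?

n(KMnO4) = 0.04031 x 0.02518 = 0.001015 mol.
From the balanced equation, 1 mol KMnO4 reacts with 5 mol Fe^2+, so n(Fe^2+) = 0.001015 x 5/1 = 0.005075 mol.
[Fe^2+] = 0.005075 / 0.01883 L = 0.270 M.

0.270 M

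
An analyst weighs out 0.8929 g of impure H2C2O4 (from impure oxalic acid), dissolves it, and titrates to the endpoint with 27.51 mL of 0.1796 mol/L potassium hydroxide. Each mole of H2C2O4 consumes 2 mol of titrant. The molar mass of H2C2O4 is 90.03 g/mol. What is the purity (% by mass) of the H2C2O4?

n(KOH) = 0.1796 x 0.02751 = 0.004941 mol.
n(H2C2O4) = 0.004941 / 2 = 0.002470 mol.
mass of H2C2O4 = 0.002470 x 90.03 = 0.2224 g.
% purity = 0.2224 / 0.8929 x 100 = 24.9%.

24.9%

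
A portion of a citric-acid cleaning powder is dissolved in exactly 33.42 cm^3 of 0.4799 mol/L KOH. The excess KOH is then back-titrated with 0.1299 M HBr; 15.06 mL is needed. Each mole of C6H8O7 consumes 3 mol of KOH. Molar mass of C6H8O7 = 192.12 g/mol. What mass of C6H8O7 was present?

0.902 g

Total n(KOH) added = 0.4799 x 0.03342 = 0.01604 mol.
n(HBr) used = 0.1299 x 0.01506 = 0.001956 mol, which equals the excess n(KOH).
So n(KOH) consumed by the sample = 0.01604 - 0.001956 = 0.01408 mol.
n(C6H8O7) = 0.01408 / 3 = 0.004694 mol.
mass = 0.004694 mol x 192.12 g/mol = 0.902 g.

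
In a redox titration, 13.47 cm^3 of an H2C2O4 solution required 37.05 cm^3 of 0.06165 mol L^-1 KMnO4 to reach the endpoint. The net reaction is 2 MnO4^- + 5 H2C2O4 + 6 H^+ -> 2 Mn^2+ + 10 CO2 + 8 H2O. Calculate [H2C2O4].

n(KMnO4) = 0.06165 x 0.03705 = 0.002284 mol.
From the balanced equation, 2 mol KMnO4 reacts with 5 mol H2C2O4, so n(H2C2O4) = 0.002284 x 5/2 = 0.005710 mol.
[H2C2O4] = 0.005710 / 0.01347 L = 0.424 M.

0.424 M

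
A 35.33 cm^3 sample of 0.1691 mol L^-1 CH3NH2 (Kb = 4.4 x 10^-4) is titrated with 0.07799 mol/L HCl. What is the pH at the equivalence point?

n(CH3NH2) = 0.1691 x 0.03533 = 0.005974 mol; V(HCl) at equivalence = 0.005974/0.07799 = 0.07660 L.
At equivalence the base is fully converted to CH3NH3+; total volume = 0.1119 L, so [CH3NH3+] = 0.005974/0.1119 = 0.05337 M.
Ka(CH3NH3+) = Kw/Kb = 1.0e-14 / 4.4 x 10^-4 = 2.27e-11.
[H^+] = sqrt(Ka x [CH3NH3+]) = sqrt(2.27e-11 x 0.05337) = 1.10e-6 M.
pH = -log(1.10e-6) = 5.96.

5.96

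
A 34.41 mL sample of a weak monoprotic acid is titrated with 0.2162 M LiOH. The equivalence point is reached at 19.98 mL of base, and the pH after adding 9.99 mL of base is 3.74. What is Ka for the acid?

1.8 x 10^-4

9.99 mL is half of the equivalence volume, so this is the half-equivalence point where [HA] = [A^-].
At half-equivalence pH = pKa, so pKa = 3.74.
Ka = 10^(-3.74) = 1.8 x 10^-4.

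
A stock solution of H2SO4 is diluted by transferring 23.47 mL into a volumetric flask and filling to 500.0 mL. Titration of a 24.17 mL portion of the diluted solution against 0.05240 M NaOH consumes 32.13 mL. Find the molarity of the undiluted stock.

n(NaOH) = 0.05240 x 0.03213 = 0.001684 mol.
n(H2SO4) in the aliquot = 0.001684 x 1/2 = 0.0008418 mol.
[diluted H2SO4] = 0.0008418 / 0.02417 = 0.03483 M.
Dilution factor = 500.0/23.47 = 21.30, so [stock] = 0.03483 x 21.30 = 0.742 M.

0.742 M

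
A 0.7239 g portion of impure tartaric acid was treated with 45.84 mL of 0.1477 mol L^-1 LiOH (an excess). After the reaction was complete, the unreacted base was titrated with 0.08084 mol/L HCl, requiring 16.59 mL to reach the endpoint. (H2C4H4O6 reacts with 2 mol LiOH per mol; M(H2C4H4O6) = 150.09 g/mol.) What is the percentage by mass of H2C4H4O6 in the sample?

Total n(LiOH) added = 0.1477 x 0.04584 = 0.006771 mol.
n(HCl) used = 0.08084 x 0.01659 = 0.001341 mol, which equals the excess n(LiOH).
So n(LiOH) consumed by the sample = 0.006771 - 0.001341 = 0.005429 mol.
n(H2C4H4O6) = 0.005429 / 2 = 0.002715 mol.
mass H2C4H4O6 = 0.002715 x 150.09 = 0.4075 g, so %H2C4H4O6 = 0.4075/0.7239 x 100 = 56.3%.

56.3%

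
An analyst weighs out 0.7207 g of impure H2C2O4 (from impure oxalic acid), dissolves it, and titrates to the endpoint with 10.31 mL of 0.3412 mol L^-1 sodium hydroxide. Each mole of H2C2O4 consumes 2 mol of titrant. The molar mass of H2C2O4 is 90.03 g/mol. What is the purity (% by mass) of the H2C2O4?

n(NaOH) = 0.3412 x 0.01031 = 0.003518 mol.
n(H2C2O4) = 0.003518 / 2 = 0.001759 mol.
mass of H2C2O4 = 0.001759 x 90.03 = 0.1584 g.
% purity = 0.1584 / 0.7207 x 100 = 22.0%.

22.0%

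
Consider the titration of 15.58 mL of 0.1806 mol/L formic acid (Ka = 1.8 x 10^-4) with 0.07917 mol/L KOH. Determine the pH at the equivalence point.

8.24

n(HCOOH) = 0.1806 x 0.01558 = 0.002814 mol; V(KOH) at equivalence = 0.002814/0.07917 = 0.03554 L.
At equivalence all the acid is converted to HCOO-; total volume = 0.01558 + 0.03554 = 0.05112 L, so [HCOO-] = 0.002814/0.05112 = 0.05504 M.
Kb = Kw/Ka = 1.0e-14 / 1.8 x 10^-4 = 5.56e-11.
[OH^-] = sqrt(Kb x [HCOO-]) = sqrt(5.56e-11 x 0.05504) = 1.75e-6 M.
pOH = 5.76, so pH = 14.00 - 5.76 = 8.24.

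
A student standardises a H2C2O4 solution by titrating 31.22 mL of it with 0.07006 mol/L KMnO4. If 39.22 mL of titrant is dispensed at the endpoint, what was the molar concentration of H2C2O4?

0.220 M

n(KMnO4) = 0.07006 x 0.03922 = 0.002748 mol.
From the balanced equation, 2 mol KMnO4 reacts with 5 mol H2C2O4, so n(H2C2O4) = 0.002748 x 5/2 = 0.006869 mol.
[H2C2O4] = 0.006869 / 0.03122 L = 0.220 M.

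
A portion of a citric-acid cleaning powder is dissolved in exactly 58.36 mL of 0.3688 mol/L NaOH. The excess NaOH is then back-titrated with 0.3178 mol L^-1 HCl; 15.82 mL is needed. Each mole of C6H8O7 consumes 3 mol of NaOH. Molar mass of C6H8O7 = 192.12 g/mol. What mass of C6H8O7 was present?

1.06 g

Total n(NaOH) added = 0.3688 x 0.05836 = 0.02152 mol.
n(HCl) used = 0.3178 x 0.01582 = 0.005028 mol, which equals the excess n(NaOH).
So n(NaOH) consumed by the sample = 0.02152 - 0.005028 = 0.01650 mol.
n(C6H8O7) = 0.01650 / 3 = 0.005499 mol.
mass = 0.005499 mol x 192.12 g/mol = 1.06 g.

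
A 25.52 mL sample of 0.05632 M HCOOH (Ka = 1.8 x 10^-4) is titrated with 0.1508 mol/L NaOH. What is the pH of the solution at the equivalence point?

n(HCOOH) = 0.05632 x 0.02552 = 0.001437 mol; V(NaOH) at equivalence = 0.001437/0.1508 = 0.009531 L.
At equivalence all the acid is converted to HCOO-; total volume = 0.02552 + 0.009531 = 0.03505 L, so [HCOO-] = 0.001437/0.03505 = 0.04101 M.
Kb = Kw/Ka = 1.0e-14 / 1.8 x 10^-4 = 5.56e-11.
[OH^-] = sqrt(Kb x [HCOO-]) = sqrt(5.56e-11 x 0.04101) = 1.51e-6 M.
pOH = 5.82, so pH = 14.00 - 5.82 = 8.18.

8.18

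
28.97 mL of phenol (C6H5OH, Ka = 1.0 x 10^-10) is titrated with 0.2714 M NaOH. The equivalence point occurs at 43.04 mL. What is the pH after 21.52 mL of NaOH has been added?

10.00

21.52 mL is exactly half the equivalence volume (43.04/2), i.e. the half-equivalence point.
There, n(HA) = n(A^-), so pH = pKa = -log(1.0 x 10^-10) = 10.00.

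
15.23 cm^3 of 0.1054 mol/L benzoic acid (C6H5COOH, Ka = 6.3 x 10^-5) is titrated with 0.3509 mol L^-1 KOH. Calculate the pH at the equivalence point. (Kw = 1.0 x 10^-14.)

n(C6H5COOH) = 0.1054 x 0.01523 = 0.001605 mol; V(KOH) at equivalence = 0.001605/0.3509 = 0.004575 L.
At equivalence all the acid is converted to C6H5COO-; total volume = 0.01523 + 0.004575 = 0.01980 L, so [C6H5COO-] = 0.001605/0.01980 = 0.08105 M.
Kb = Kw/Ka = 1.0e-14 / 6.3 x 10^-5 = 1.59e-10.
[OH^-] = sqrt(Kb x [C6H5COO-]) = sqrt(1.59e-10 x 0.08105) = 3.59e-6 M.
pOH = 5.45, so pH = 14.00 - 5.45 = 8.55.

8.55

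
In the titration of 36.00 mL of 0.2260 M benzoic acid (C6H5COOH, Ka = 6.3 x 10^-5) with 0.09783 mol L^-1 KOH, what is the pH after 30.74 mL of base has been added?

3.97

Initial n(C6H5COOH) = 0.2260 x 0.03600 = 0.008136 mol.
n(KOH) added = 0.09783 x 0.03074 = 0.003007 mol, converting that many moles of C6H5COOH to C6H5COO-.
Remaining n(C6H5COOH) = 0.005129 mol; n(C6H5COO-) = 0.003007 mol.
By Henderson-Hasselbalch, pH = pKa + log([A^-]/[HA]) = 4.20 + log(0.003007/0.005129) = 4.20 + (-0.23) = 3.97.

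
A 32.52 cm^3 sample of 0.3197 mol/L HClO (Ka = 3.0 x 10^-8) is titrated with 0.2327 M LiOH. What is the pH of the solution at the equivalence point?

10.33

n(HClO) = 0.3197 x 0.03252 = 0.01040 mol; V(LiOH) at equivalence = 0.01040/0.2327 = 0.04468 L.
At equivalence all the acid is converted to ClO-; total volume = 0.03252 + 0.04468 = 0.07720 L, so [ClO-] = 0.01040/0.07720 = 0.1347 M.
Kb = Kw/Ka = 1.0e-14 / 3.0 x 10^-8 = 3.33e-7.
[OH^-] = sqrt(Kb x [ClO-]) = sqrt(3.33e-7 x 0.1347) = 0.000212 M.
pOH = 3.67, so pH = 14.00 - 3.67 = 10.33.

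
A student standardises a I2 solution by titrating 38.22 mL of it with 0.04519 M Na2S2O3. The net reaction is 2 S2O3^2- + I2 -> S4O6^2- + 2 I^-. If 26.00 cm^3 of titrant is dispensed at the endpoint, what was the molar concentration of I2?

n(Na2S2O3) = 0.04519 x 0.02600 = 0.001175 mol.
From the balanced equation, 2 mol Na2S2O3 reacts with 1 mol I2, so n(I2) = 0.001175 x 1/2 = 0.0005875 mol.
[I2] = 0.0005875 / 0.03822 L = 0.0154 M.

0.0154 M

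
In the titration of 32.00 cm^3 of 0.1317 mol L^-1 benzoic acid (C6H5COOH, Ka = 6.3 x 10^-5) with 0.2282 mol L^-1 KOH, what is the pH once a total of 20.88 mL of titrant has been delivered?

12.02

n(acid) = 0.1317 x 0.03200 = 0.004214 mol; n(KOH) added = 0.2282 x 0.02088 = 0.004765 mol.
Base is in excess by 0.004765 - 0.004214 = 0.0005504 mol in a total volume of 0.05288 L.
[OH^-] = 0.0005504/0.05288 = 0.01041 M, so pOH = 1.98 and pH = 14.00 - 1.98 = 12.02.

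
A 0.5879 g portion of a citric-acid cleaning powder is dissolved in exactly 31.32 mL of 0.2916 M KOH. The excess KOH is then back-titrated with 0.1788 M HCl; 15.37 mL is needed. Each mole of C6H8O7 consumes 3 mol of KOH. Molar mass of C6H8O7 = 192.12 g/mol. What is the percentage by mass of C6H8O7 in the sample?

69.5%

Total n(KOH) added = 0.2916 x 0.03132 = 0.009133 mol.
n(HCl) used = 0.1788 x 0.01537 = 0.002748 mol, which equals the excess n(KOH).
So n(KOH) consumed by the sample = 0.009133 - 0.002748 = 0.006385 mol.
n(C6H8O7) = 0.006385 / 3 = 0.002128 mol.
mass C6H8O7 = 0.002128 x 192.12 = 0.4089 g, so %C6H8O7 = 0.4089/0.5879 x 100 = 69.5%.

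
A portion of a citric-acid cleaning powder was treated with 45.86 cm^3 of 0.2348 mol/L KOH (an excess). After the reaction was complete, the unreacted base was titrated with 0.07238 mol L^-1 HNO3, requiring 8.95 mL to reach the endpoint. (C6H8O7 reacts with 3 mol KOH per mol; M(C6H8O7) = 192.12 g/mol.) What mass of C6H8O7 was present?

0.648 g

Total n(KOH) added = 0.2348 x 0.04586 = 0.01077 mol.
n(HNO3) used = 0.07238 x 0.008950 = 0.0006478 mol, which equals the excess n(KOH).
So n(KOH) consumed by the sample = 0.01077 - 0.0006478 = 0.01012 mol.
n(C6H8O7) = 0.01012 / 3 = 0.003373 mol.
mass = 0.003373 mol x 192.12 g/mol = 0.648 g.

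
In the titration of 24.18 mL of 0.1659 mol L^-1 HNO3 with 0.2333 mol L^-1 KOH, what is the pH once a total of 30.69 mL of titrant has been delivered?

n(acid) = 0.1659 x 0.02418 = 0.004011 mol; n(KOH) added = 0.2333 x 0.03069 = 0.007160 mol.
Base is in excess by 0.007160 - 0.004011 = 0.003149 mol in a total volume of 0.05487 L.
[OH^-] = 0.003149/0.05487 = 0.05738 M, so pOH = 1.24 and pH = 14.00 - 1.24 = 12.76.

12.76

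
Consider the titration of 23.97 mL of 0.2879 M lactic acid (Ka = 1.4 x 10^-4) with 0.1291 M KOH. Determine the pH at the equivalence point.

8.40

n(HC3H5O3) = 0.2879 x 0.02397 = 0.006901 mol; V(KOH) at equivalence = 0.006901/0.1291 = 0.05345 L.
At equivalence all the acid is converted to C3H5O3-; total volume = 0.02397 + 0.05345 = 0.07742 L, so [C3H5O3-] = 0.006901/0.07742 = 0.08913 M.
Kb = Kw/Ka = 1.0e-14 / 1.4 x 10^-4 = 7.14e-11.
[OH^-] = sqrt(Kb x [C3H5O3-]) = sqrt(7.14e-11 x 0.08913) = 2.52e-6 M.
pOH = 5.60, so pH = 14.00 - 5.60 = 8.40.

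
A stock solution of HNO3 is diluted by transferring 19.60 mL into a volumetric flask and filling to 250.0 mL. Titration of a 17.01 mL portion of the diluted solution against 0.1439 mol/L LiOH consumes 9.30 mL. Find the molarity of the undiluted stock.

n(LiOH) = 0.1439 x 0.009300 = 0.001338 mol.
n(HNO3) in the aliquot = 0.001338 mol.
[diluted HNO3] = 0.001338 / 0.01701 = 0.07868 M.
Dilution factor = 250.0/19.60 = 12.76, so [stock] = 0.07868 x 12.76 = 1.00 M.

1.00 M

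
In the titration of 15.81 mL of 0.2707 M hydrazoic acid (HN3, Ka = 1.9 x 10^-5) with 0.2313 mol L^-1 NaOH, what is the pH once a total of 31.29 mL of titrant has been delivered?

n(acid) = 0.2707 x 0.01581 = 0.004280 mol; n(NaOH) added = 0.2313 x 0.03129 = 0.007237 mol.
Base is in excess by 0.007237 - 0.004280 = 0.002958 mol in a total volume of 0.04710 L.
[OH^-] = 0.002958/0.04710 = 0.06279 M, so pOH = 1.20 and pH = 14.00 - 1.20 = 12.80.

12.80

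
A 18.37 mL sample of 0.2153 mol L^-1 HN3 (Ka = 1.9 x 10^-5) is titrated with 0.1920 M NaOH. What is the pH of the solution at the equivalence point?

n(HN3) = 0.2153 x 0.01837 = 0.003955 mol; V(NaOH) at equivalence = 0.003955/0.1920 = 0.02060 L.
At equivalence all the acid is converted to N3-; total volume = 0.01837 + 0.02060 = 0.03897 L, so [N3-] = 0.003955/0.03897 = 0.1015 M.
Kb = Kw/Ka = 1.0e-14 / 1.9 x 10^-5 = 5.26e-10.
[OH^-] = sqrt(Kb x [N3-]) = sqrt(5.26e-10 x 0.1015) = 7.31e-6 M.
pOH = 5.14, so pH = 14.00 - 5.14 = 8.86.

8.86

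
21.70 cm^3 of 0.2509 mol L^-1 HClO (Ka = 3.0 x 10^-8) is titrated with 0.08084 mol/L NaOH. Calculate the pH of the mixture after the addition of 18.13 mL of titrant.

Initial n(HClO) = 0.2509 x 0.02170 = 0.005445 mol.
n(NaOH) added = 0.08084 x 0.01813 = 0.001466 mol, converting that many moles of HClO to ClO-.
Remaining n(HClO) = 0.003979 mol; n(ClO-) = 0.001466 mol.
By Henderson-Hasselbalch, pH = pKa + log([A^-]/[HA]) = 7.52 + log(0.001466/0.003979) = 7.52 + (-0.43) = 7.09.

7.09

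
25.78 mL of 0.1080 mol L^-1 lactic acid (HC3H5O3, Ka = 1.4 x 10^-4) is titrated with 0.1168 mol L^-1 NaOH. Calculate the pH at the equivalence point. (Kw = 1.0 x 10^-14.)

n(HC3H5O3) = 0.1080 x 0.02578 = 0.002784 mol; V(NaOH) at equivalence = 0.002784/0.1168 = 0.02384 L.
At equivalence all the acid is converted to C3H5O3-; total volume = 0.02578 + 0.02384 = 0.04962 L, so [C3H5O3-] = 0.002784/0.04962 = 0.05611 M.
Kb = Kw/Ka = 1.0e-14 / 1.4 x 10^-4 = 7.14e-11.
[OH^-] = sqrt(Kb x [C3H5O3-]) = sqrt(7.14e-11 x 0.05611) = 2.00e-6 M.
pOH = 5.70, so pH = 14.00 - 5.70 = 8.30.

8.30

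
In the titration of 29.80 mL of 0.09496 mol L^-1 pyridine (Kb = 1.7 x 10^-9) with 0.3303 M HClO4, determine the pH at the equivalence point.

3.18

n(C5H5N) = 0.09496 x 0.02980 = 0.002830 mol; V(HClO4) at equivalence = 0.002830/0.3303 = 0.008567 L.
At equivalence the base is fully converted to C5H5NH+; total volume = 0.03837 L, so [C5H5NH+] = 0.002830/0.03837 = 0.07376 M.
Ka(C5H5NH+) = Kw/Kb = 1.0e-14 / 1.7 x 10^-9 = 5.88e-6.
[H^+] = sqrt(Ka x [C5H5NH+]) = sqrt(5.88e-6 x 0.07376) = 0.000659 M.
pH = -log(0.000659) = 3.18.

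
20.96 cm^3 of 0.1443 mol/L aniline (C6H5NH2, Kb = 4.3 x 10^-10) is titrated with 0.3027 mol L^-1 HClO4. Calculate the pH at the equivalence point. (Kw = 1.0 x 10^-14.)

n(C6H5NH2) = 0.1443 x 0.02096 = 0.003025 mol; V(HClO4) at equivalence = 0.003025/0.3027 = 0.009992 L.
At equivalence the base is fully converted to C6H5NH3+; total volume = 0.03095 L, so [C6H5NH3+] = 0.003025/0.03095 = 0.09772 M.
Ka(C6H5NH3+) = Kw/Kb = 1.0e-14 / 4.3 x 10^-10 = 2.33e-5.
[H^+] = sqrt(Ka x [C6H5NH3+]) = sqrt(2.33e-5 x 0.09772) = 0.00151 M.
pH = -log(0.00151) = 2.82.

2.82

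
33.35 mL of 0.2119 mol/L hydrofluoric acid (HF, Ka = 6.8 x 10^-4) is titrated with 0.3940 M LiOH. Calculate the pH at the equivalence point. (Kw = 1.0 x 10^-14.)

8.15

n(HF) = 0.2119 x 0.03335 = 0.007067 mol; V(LiOH) at equivalence = 0.007067/0.3940 = 0.01794 L.
At equivalence all the acid is converted to F-; total volume = 0.03335 + 0.01794 = 0.05129 L, so [F-] = 0.007067/0.05129 = 0.1378 M.
Kb = Kw/Ka = 1.0e-14 / 6.8 x 10^-4 = 1.47e-11.
[OH^-] = sqrt(Kb x [F-]) = sqrt(1.47e-11 x 0.1378) = 1.42e-6 M.
pOH = 5.85, so pH = 14.00 - 5.85 = 8.15.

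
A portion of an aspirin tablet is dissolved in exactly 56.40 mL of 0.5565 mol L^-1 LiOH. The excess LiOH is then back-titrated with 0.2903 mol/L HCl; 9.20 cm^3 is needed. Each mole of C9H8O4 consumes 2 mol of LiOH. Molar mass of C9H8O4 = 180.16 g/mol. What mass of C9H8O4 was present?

2.59 g

Total n(LiOH) added = 0.5565 x 0.05640 = 0.03139 mol.
n(HCl) used = 0.2903 x 0.009200 = 0.002671 mol, which equals the excess n(LiOH).
So n(LiOH) consumed by the sample = 0.03139 - 0.002671 = 0.02872 mol.
n(C9H8O4) = 0.02872 / 2 = 0.01436 mol.
mass = 0.01436 mol x 180.16 g/mol = 2.59 g.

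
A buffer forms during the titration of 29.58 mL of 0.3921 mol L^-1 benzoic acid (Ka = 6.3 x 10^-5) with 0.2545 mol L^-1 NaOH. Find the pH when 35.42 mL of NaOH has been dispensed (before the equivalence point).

Initial n(C6H5COOH) = 0.3921 x 0.02958 = 0.01160 mol.
n(NaOH) added = 0.2545 x 0.03542 = 0.009014 mol, converting that many moles of C6H5COOH to C6H5COO-.
Remaining n(C6H5COOH) = 0.002584 mol; n(C6H5COO-) = 0.009014 mol.
By Henderson-Hasselbalch, pH = pKa + log([A^-]/[HA]) = 4.20 + log(0.009014/0.002584) = 4.20 + (+0.54) = 4.74.

4.74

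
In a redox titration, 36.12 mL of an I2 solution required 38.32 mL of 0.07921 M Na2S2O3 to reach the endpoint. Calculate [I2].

0.0420 M

n(Na2S2O3) = 0.07921 x 0.03832 = 0.003035 mol.
From the balanced equation, 2 mol Na2S2O3 reacts with 1 mol I2, so n(I2) = 0.003035 x 1/2 = 0.001518 mol.
[I2] = 0.001518 / 0.03612 L = 0.0420 M.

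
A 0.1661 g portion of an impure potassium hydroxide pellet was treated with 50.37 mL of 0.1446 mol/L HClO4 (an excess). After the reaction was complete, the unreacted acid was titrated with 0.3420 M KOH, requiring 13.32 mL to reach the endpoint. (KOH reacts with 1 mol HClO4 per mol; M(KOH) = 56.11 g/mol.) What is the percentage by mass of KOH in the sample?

Total n(HClO4) added = 0.1446 x 0.05037 = 0.007284 mol.
n(KOH) used = 0.3420 x 0.01332 = 0.004555 mol, which equals the excess n(HClO4).
So n(HClO4) consumed by the sample = 0.007284 - 0.004555 = 0.002728 mol.
n(KOH) = 0.002728 / 1 = 0.002728 mol.
mass KOH = 0.002728 x 56.11 = 0.1531 g, so %KOH = 0.1531/0.1661 x 100 = 92.2%.

92.2%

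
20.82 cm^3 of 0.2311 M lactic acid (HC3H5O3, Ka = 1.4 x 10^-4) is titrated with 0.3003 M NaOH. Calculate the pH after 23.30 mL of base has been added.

12.69

n(acid) = 0.2311 x 0.02082 = 0.004812 mol; n(NaOH) added = 0.3003 x 0.02330 = 0.006997 mol.
Base is in excess by 0.006997 - 0.004812 = 0.002185 mol in a total volume of 0.04412 L.
[OH^-] = 0.002185/0.04412 = 0.04954 M, so pOH = 1.31 and pH = 14.00 - 1.31 = 12.69.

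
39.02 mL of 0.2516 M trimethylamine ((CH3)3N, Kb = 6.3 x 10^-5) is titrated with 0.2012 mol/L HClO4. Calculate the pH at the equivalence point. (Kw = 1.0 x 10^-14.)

n((CH3)3N) = 0.2516 x 0.03902 = 0.009817 mol; V(HClO4) at equivalence = 0.009817/0.2012 = 0.04879 L.
At equivalence the base is fully converted to (CH3)3NH+; total volume = 0.08781 L, so [(CH3)3NH+] = 0.009817/0.08781 = 0.1118 M.
Ka((CH3)3NH+) = Kw/Kb = 1.0e-14 / 6.3 x 10^-5 = 1.59e-10.
[H^+] = sqrt(Ka x [(CH3)3NH+]) = sqrt(1.59e-10 x 0.1118) = 4.21e-6 M.
pH = -log(4.21e-6) = 5.38.

5.38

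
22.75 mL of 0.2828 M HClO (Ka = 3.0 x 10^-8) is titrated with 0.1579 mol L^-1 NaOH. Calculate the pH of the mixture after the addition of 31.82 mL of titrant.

8.07

Initial n(HClO) = 0.2828 x 0.02275 = 0.006434 mol.
n(NaOH) added = 0.1579 x 0.03182 = 0.005024 mol, converting that many moles of HClO to ClO-.
Remaining n(HClO) = 0.001409 mol; n(ClO-) = 0.005024 mol.
By Henderson-Hasselbalch, pH = pKa + log([A^-]/[HA]) = 7.52 + log(0.005024/0.001409) = 7.52 + (+0.55) = 8.07.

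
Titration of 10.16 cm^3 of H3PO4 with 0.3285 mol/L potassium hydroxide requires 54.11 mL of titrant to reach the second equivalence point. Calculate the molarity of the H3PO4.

0.875 M

n(KOH) = 0.3285 x 0.05411 = 0.01778 mol.
At the second equivalence point, 2 mol OH^- react per mol H3PO4, so n(H3PO4) = 0.01778 / 2 = 0.008888 mol.
[H3PO4] = 0.008888 / 0.01016 L = 0.875 M.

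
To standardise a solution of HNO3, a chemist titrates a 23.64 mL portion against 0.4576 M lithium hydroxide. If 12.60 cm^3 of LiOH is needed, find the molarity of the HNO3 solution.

n(LiOH) delivered = 0.4576 x 0.01260 = 0.005766 mol.
For a 1:1 reaction, n(HNO3) = 0.005766 mol.
[HNO3] = 0.005766 mol / 0.02364 L = 0.244 M.

0.244 M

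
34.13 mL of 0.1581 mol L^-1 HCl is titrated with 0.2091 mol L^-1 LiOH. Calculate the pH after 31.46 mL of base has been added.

12.26

n(acid) = 0.1581 x 0.03413 = 0.005396 mol; n(LiOH) added = 0.2091 x 0.03146 = 0.006578 mol.
Base is in excess by 0.006578 - 0.005396 = 0.001182 mol in a total volume of 0.06559 L.
[OH^-] = 0.001182/0.06559 = 0.01803 M, so pOH = 1.74 and pH = 14.00 - 1.74 = 12.26.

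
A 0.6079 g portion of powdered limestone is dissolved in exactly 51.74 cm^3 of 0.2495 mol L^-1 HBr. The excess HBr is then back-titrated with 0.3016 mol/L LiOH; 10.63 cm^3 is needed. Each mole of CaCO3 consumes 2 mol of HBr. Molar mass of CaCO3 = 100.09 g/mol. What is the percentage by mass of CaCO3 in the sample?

Total n(HBr) added = 0.2495 x 0.05174 = 0.01291 mol.
n(LiOH) used = 0.3016 x 0.01063 = 0.003206 mol, which equals the excess n(HBr).
So n(HBr) consumed by the sample = 0.01291 - 0.003206 = 0.009703 mol.
n(CaCO3) = 0.009703 / 2 = 0.004852 mol.
mass CaCO3 = 0.004852 x 100.09 = 0.4856 g, so %CaCO3 = 0.4856/0.6079 x 100 = 79.9%.

79.9%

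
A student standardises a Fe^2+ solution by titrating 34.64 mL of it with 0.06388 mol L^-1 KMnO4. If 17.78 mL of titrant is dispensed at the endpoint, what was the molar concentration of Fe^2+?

0.164 M

n(KMnO4) = 0.06388 x 0.01778 = 0.001136 mol.
From the balanced equation, 1 mol KMnO4 reacts with 5 mol Fe^2+, so n(Fe^2+) = 0.001136 x 5/1 = 0.005679 mol.
[Fe^2+] = 0.005679 / 0.03464 L = 0.164 M.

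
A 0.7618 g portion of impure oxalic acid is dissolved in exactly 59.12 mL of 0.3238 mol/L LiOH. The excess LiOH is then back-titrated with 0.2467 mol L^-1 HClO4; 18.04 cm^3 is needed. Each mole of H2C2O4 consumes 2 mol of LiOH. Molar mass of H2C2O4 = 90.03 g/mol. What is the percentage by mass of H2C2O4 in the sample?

86.8%

Total n(LiOH) added = 0.3238 x 0.05912 = 0.01914 mol.
n(HClO4) used = 0.2467 x 0.01804 = 0.004450 mol, which equals the excess n(LiOH).
So n(LiOH) consumed by the sample = 0.01914 - 0.004450 = 0.01469 mol.
n(H2C2O4) = 0.01469 / 2 = 0.007346 mol.
mass H2C2O4 = 0.007346 x 90.03 = 0.6614 g, so %H2C2O4 = 0.6614/0.7618 x 100 = 86.8%.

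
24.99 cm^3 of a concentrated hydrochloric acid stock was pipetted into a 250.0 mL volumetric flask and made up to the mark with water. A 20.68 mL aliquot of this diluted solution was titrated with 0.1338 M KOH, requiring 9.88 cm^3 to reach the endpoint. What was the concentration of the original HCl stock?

n(KOH) = 0.1338 x 0.009880 = 0.001322 mol.
n(HCl) in the aliquot = 0.001322 mol.
[diluted HCl] = 0.001322 / 0.02068 = 0.06392 M.
Dilution factor = 250.0/24.99 = 10.00, so [stock] = 0.06392 x 10.00 = 0.639 M.

0.639 M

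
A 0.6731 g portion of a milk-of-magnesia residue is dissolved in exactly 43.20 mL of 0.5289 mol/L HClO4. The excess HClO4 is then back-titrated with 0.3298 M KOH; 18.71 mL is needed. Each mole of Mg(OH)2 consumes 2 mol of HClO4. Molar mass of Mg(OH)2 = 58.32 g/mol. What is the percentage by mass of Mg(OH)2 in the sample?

72.3%

Total n(HClO4) added = 0.5289 x 0.04320 = 0.02285 mol.
n(KOH) used = 0.3298 x 0.01871 = 0.006171 mol, which equals the excess n(HClO4).
So n(HClO4) consumed by the sample = 0.02285 - 0.006171 = 0.01668 mol.
n(Mg(OH)2) = 0.01668 / 2 = 0.008339 mol.
mass Mg(OH)2 = 0.008339 x 58.32 = 0.4863 g, so %Mg(OH)2 = 0.4863/0.6731 x 100 = 72.3%.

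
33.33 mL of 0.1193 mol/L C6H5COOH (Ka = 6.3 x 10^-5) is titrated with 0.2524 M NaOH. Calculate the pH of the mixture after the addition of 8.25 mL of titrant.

Initial n(C6H5COOH) = 0.1193 x 0.03333 = 0.003976 mol.
n(NaOH) added = 0.2524 x 0.008250 = 0.002082 mol, converting that many moles of C6H5COOH to C6H5COO-.
Remaining n(C6H5COOH) = 0.001894 mol; n(C6H5COO-) = 0.002082 mol.
By Henderson-Hasselbalch, pH = pKa + log([A^-]/[HA]) = 4.20 + log(0.002082/0.001894) = 4.20 + (+0.04) = 4.24.

4.24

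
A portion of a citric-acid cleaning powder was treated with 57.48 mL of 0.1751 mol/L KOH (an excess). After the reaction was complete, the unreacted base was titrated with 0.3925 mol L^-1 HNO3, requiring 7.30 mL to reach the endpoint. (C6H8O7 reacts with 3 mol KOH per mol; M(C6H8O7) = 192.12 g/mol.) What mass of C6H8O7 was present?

0.461 g

Total n(KOH) added = 0.1751 x 0.05748 = 0.01006 mol.
n(HNO3) used = 0.3925 x 0.007300 = 0.002865 mol, which equals the excess n(KOH).
So n(KOH) consumed by the sample = 0.01006 - 0.002865 = 0.007199 mol.
n(C6H8O7) = 0.007199 / 3 = 0.002400 mol.
mass = 0.002400 mol x 192.12 g/mol = 0.461 g.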